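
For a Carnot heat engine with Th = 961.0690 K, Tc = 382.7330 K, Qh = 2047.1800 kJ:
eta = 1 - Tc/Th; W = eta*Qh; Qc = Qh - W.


eta = 1 - 382.7330/961.0690 = 0.6018
W = 0.6018 * 2047.1800 = 1231.9177 kJ
Qc = 2047.1800 - 1231.9177 = 815.2623 kJ

eta = 60.1763%, W = 1231.9177 kJ, Qc = 815.2623 kJ


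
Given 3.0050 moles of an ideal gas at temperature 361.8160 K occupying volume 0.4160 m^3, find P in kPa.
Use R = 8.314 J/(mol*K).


P = nRT/V = 3.0050 * 8.314 * 361.8160 / 0.4160
= 9039.4554 / 0.4160 = 21729.4600 Pa = 21.7295 kPa

21.7295 kPa


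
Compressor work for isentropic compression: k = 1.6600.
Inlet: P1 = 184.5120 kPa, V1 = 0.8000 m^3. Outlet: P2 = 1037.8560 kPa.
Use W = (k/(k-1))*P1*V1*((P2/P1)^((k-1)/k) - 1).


(k-1)/k = 0.3976
(P2/P1)^exp = 1.9872
W = 2.5152 * 184.5120 * 0.8000 * (1.9872 - 1) = 366.5014 kJ

366.5014 kJ


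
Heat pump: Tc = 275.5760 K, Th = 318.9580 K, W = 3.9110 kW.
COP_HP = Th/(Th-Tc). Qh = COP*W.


COP = 318.9580 / 43.3820 = 7.3523
Qh = 7.3523 * 3.9110 = 28.7549 kW

COP = 7.3523, Qh = 28.7549 kW


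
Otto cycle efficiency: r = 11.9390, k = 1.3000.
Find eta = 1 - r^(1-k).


r^(k-1) = 2.1042
eta = 1 - 1/2.1042 = 0.5248 = 52.4764%

52.4764%


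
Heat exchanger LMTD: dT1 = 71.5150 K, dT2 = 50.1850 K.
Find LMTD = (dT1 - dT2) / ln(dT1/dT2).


dT1/dT2 = 1.4250
ln(dT1/dT2) = 0.3542
LMTD = 21.3300 / 0.3542 = 60.2217 K

60.2217 K


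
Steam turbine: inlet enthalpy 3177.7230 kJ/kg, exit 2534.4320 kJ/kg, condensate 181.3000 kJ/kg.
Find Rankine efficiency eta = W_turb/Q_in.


W = 643.2910 kJ/kg
Q_in = 2996.4230 kJ/kg
eta = 0.2147 = 21.4686%

eta = 21.4686%


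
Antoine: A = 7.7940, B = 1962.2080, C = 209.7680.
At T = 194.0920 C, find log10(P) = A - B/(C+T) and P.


C+T = 403.8600
B/(C+T) = 4.8586
log10(P) = 7.7940 - 4.8586 = 2.9354
P = 10^2.9354 = 861.7193 mmHg

861.7193 mmHg


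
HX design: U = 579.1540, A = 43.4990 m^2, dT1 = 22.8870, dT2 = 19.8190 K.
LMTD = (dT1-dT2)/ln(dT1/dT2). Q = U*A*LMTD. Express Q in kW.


LMTD = 21.3162 K
Q = 579.1540 * 43.4990 * 21.3162 = 537011.3038 W = 537.0113 kW

537.0113 kW


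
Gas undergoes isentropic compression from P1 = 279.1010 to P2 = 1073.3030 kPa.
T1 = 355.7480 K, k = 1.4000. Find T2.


(k-1)/k = 0.2857
(P2/P1)^exp = 1.4694
T2 = 355.7480 * 1.4694 = 522.7261 K

522.7261 K


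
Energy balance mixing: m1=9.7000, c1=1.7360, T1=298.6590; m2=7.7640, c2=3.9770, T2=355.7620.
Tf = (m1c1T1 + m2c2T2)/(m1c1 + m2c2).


num = 16014.1942
den = 47.7166
Tf = 335.6103 K

335.6103 K


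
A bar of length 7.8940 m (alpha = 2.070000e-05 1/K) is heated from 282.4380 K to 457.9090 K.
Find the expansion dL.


dT = 175.4710 K
dL = 2.070000e-05 * 7.8940 * 175.4710 = 0.028673 m
L_final = 7.922673 m

dL = 0.028673 m


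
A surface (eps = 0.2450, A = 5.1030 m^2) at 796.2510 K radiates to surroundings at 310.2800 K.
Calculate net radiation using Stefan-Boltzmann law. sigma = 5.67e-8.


T^4 = 4.0198e+11
Tsurr^4 = 9.2686e+09
Q = 0.2450 * 5.67e-8 * 5.1030 * 3.9271e+11 = 27838.3575 W

27838.3575 W


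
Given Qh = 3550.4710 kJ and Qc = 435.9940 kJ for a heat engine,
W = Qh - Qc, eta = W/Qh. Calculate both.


W = 3550.4710 - 435.9940 = 3114.4770 kJ
eta = 3114.4770 / 3550.4710 = 0.8772 = 87.7201%

W = 3114.4770 kJ, eta = 87.7201%


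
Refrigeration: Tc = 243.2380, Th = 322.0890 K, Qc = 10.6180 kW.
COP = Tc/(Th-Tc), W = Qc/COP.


COP = 243.2380 / 78.8510 = 3.0848
W = 10.6180 / 3.0848 = 3.4421 kW

COP = 3.0848, W = 3.4421 kW


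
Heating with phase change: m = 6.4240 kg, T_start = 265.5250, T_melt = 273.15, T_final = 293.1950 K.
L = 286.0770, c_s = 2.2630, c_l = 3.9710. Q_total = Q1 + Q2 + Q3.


Q1 (sensible, solid) = 6.4240 * 2.2630 * 7.6250 = 110.8485 kJ
Q2 (latent) = 6.4240 * 286.0770 = 1837.7586 kJ
Q3 (sensible, liquid) = 6.4240 * 3.9710 * 20.0450 = 511.3420 kJ
Q_total = 2459.9492 kJ

2459.9492 kJ


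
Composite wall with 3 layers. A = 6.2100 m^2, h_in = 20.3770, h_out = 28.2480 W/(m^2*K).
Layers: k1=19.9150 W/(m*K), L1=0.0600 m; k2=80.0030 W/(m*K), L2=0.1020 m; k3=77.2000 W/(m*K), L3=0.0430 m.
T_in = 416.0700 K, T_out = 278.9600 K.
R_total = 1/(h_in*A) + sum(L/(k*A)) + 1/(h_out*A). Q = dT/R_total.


R_conv_in = 1/(20.3770*6.2100) = 0.0079
R_1 = 0.0600/(19.9150*6.2100) = 0.0005
R_2 = 0.1020/(80.0030*6.2100) = 0.0002
R_3 = 0.0430/(77.2000*6.2100) = 8.9693e-05
R_conv_out = 1/(28.2480*6.2100) = 0.0057
R_total = 0.0144 K/W
Q = 137.1100 / 0.0144 = 9532.5688 W

R_total = 0.0144 K/W, Q = 9532.5688 W


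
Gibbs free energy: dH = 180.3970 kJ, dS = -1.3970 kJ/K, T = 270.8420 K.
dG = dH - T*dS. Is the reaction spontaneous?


T*dS = 270.8420 * -1.3970 = -378.3663 kJ
dG = 180.3970 + 378.3663 = 558.7633 kJ (non-spontaneous)

dG = 558.7633 kJ, non-spontaneous


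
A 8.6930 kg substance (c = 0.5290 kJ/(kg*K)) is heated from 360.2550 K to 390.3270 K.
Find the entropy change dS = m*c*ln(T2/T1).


T2/T1 = 1.0835
ln(T2/T1) = 0.0802
dS = 8.6930 * 0.5290 * 0.0802 = 0.3687 kJ/K

0.3687 kJ/K


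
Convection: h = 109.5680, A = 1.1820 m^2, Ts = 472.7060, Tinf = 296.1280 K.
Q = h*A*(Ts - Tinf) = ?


dT = 176.5780 K
Q = 109.5680 * 1.1820 * 176.5780 = 22868.5066 W

22868.5066 W


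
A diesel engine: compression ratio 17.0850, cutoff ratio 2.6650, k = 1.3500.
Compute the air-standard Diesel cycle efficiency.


r^(k-1) = 2.7003
rc^k = 3.7557
eta = 0.5460 = 54.5986%

54.5986%


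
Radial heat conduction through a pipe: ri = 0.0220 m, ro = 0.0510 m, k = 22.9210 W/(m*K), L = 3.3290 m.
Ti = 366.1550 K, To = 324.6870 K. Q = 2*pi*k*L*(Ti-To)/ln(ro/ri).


dT = 41.4680 K
ln(ro/ri) = 0.8408
Q = 2*pi*22.9210*3.3290*41.4680 / 0.8408 = 23645.9246 W

23645.9246 W


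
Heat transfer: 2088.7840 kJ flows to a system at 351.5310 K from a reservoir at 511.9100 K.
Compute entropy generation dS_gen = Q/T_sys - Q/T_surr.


dS_sys = 2088.7840/351.5310 = 5.9420 kJ/K
dS_surr = -2088.7840/511.9100 = -4.0804 kJ/K
dS_gen = 5.9420 - 4.0804 = 1.8616 kJ/K (irreversible)

dS_gen = 1.8616 kJ/K, irreversible


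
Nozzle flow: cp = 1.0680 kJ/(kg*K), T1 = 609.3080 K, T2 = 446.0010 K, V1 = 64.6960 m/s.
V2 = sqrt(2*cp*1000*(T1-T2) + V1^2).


dT = 163.3070 K
2*cp*1000*dT = 348823.7520
V1^2 = 4185.5724
V2 = sqrt(353009.3244) = 594.1459 m/s

594.1459 m/s


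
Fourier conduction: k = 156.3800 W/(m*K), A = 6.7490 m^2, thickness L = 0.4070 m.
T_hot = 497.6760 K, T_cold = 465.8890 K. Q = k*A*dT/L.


dT = 31.7870 K
Q = 156.3800 * 6.7490 * 31.7870 / 0.4070 = 82428.1912 W

82428.1912 W


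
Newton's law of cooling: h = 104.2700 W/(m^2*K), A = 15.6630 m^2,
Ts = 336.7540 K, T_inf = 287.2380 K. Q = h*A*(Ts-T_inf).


dT = 49.5160 K
Q = 104.2700 * 15.6630 * 49.5160 = 80868.5909 W

80868.5909 W


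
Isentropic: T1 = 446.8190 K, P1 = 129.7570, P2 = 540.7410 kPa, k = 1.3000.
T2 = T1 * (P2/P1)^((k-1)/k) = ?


(k-1)/k = 0.2308
(P2/P1)^exp = 1.3901
T2 = 446.8190 * 1.3901 = 621.1206 K

621.1206 K


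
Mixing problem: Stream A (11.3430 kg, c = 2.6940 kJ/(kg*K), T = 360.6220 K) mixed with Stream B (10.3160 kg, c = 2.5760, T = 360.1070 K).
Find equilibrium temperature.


num = 20589.3914
den = 57.1321
Tf = 360.3825 K

360.3825 K


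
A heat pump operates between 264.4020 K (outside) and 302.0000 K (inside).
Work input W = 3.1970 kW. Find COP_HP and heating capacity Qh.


COP = 302.0000 / 37.5980 = 8.0323
Qh = 8.0323 * 3.1970 = 25.6794 kW

COP = 8.0323, Qh = 25.6794 kW


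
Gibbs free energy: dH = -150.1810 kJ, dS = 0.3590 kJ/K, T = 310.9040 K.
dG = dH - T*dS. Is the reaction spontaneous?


T*dS = 310.9040 * 0.3590 = 111.6145 kJ
dG = -150.1810 - 111.6145 = -261.7955 kJ (spontaneous)

dG = -261.7955 kJ, spontaneous


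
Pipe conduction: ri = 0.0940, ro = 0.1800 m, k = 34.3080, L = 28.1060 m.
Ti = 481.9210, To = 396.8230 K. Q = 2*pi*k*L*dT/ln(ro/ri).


dT = 85.0980 K
ln(ro/ri) = 0.6497
Q = 2*pi*34.3080*28.1060*85.0980 / 0.6497 = 793608.2142 W

793608.2142 W


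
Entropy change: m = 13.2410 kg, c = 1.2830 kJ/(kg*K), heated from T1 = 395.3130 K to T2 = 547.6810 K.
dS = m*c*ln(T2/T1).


T2/T1 = 1.3854
ln(T2/T1) = 0.3260
dS = 13.2410 * 1.2830 * 0.3260 = 5.5384 kJ/K

5.5384 kJ/K


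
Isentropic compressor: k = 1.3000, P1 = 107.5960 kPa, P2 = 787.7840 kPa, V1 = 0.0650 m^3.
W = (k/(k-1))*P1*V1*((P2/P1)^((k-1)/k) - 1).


(k-1)/k = 0.2308
(P2/P1)^exp = 1.5832
W = 4.3333 * 107.5960 * 0.0650 * (1.5832 - 1) = 17.6735 kJ

17.6735 kJ


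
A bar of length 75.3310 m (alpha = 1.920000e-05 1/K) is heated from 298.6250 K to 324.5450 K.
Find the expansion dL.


dT = 25.9200 K
dL = 1.920000e-05 * 75.3310 * 25.9200 = 0.037490 m
L_final = 75.368490 m

dL = 0.037490 m


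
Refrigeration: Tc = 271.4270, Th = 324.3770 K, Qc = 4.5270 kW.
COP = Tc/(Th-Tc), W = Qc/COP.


COP = 271.4270 / 52.9500 = 5.1261
W = 4.5270 / 5.1261 = 0.8831 kW

COP = 5.1261, W = 0.8831 kW


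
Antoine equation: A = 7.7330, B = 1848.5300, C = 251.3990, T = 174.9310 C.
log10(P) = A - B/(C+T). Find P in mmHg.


C+T = 426.3300
B/(C+T) = 4.3359
log10(P) = 7.7330 - 4.3359 = 3.3971
P = 10^3.3971 = 2495.0917 mmHg

2495.0917 mmHg


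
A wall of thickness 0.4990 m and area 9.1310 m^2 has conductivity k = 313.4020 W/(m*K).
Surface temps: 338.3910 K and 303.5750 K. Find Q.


dT = 34.8160 K
Q = 313.4020 * 9.1310 * 34.8160 / 0.4990 = 199663.3872 W

199663.3872 W


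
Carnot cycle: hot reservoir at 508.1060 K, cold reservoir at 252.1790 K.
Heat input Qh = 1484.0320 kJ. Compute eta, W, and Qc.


eta = 1 - 252.1790/508.1060 = 0.5037
W = 0.5037 * 1484.0320 = 747.4894 kJ
Qc = 1484.0320 - 747.4894 = 736.5426 kJ

eta = 50.3688%, W = 747.4894 kJ, Qc = 736.5426 kJ


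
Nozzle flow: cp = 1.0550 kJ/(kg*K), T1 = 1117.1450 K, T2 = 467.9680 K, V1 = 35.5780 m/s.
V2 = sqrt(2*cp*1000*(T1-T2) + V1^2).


dT = 649.1770 K
2*cp*1000*dT = 1369763.4700
V1^2 = 1265.7941
V2 = sqrt(1371029.2641) = 1170.9096 m/s

1170.9096 m/s


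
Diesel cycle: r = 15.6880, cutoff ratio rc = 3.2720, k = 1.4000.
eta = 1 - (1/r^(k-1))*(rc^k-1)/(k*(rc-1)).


r^(k-1) = 3.0076
rc^k = 5.2570
eta = 0.5550 = 55.5019%

55.5019%


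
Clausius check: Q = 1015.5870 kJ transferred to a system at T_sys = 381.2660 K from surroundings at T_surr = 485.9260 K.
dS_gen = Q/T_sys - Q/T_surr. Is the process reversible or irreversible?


dS_sys = 1015.5870/381.2660 = 2.6637 kJ/K
dS_surr = -1015.5870/485.9260 = -2.0900 kJ/K
dS_gen = 2.6637 - 2.0900 = 0.5737 kJ/K (irreversible)

dS_gen = 0.5737 kJ/K, irreversible


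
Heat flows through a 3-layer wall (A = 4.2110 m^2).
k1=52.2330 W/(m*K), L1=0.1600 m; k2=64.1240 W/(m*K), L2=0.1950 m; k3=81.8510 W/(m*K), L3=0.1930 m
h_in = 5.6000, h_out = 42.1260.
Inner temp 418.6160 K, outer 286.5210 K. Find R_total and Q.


R_conv_in = 1/(5.6000*4.2110) = 0.0424
R_1 = 0.1600/(52.2330*4.2110) = 0.0007
R_2 = 0.1950/(64.1240*4.2110) = 0.0007
R_3 = 0.1930/(81.8510*4.2110) = 0.0006
R_conv_out = 1/(42.1260*4.2110) = 0.0056
R_total = 0.0501 K/W
Q = 132.0950 / 0.0501 = 2639.1191 W

R_total = 0.0501 K/W, Q = 2639.1191 W


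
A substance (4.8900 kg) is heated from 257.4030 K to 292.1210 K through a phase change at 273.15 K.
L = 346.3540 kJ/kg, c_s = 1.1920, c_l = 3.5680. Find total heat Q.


Q1 (sensible, solid) = 4.8900 * 1.1920 * 15.7470 = 91.7874 kJ
Q2 (latent) = 4.8900 * 346.3540 = 1693.6711 kJ
Q3 (sensible, liquid) = 4.8900 * 3.5680 * 18.9710 = 330.9969 kJ
Q_total = 2116.4553 kJ

2116.4553 kJ


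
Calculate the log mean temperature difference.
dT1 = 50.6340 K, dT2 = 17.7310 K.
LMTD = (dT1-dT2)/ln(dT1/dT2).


dT1/dT2 = 2.8557
ln(dT1/dT2) = 1.0493
LMTD = 32.9030 / 1.0493 = 31.3568 K

31.3568 K


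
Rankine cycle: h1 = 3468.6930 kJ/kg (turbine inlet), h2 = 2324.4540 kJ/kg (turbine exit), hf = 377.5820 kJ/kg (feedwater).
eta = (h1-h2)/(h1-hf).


W = 1144.2390 kJ/kg
Q_in = 3091.1110 kJ/kg
eta = 0.3702 = 37.0171%

eta = 37.0171%


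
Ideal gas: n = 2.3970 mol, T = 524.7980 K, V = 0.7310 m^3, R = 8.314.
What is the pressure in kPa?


P = nRT/V = 2.3970 * 8.314 * 524.7980 / 0.7310
= 10458.5199 / 0.7310 = 14307.1407 Pa = 14.3071 kPa

14.3071 kPa


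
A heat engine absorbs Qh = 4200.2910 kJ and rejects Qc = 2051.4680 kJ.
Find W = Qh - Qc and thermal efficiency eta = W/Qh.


W = 4200.2910 - 2051.4680 = 2148.8230 kJ
eta = 2148.8230 / 4200.2910 = 0.5116 = 51.1589%

W = 2148.8230 kJ, eta = 51.1589%


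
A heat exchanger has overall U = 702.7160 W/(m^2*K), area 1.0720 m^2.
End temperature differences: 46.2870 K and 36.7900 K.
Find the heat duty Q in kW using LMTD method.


LMTD = 41.3569 K
Q = 702.7160 * 1.0720 * 41.3569 = 31154.6475 W = 31.1546 kW

31.1546 kW


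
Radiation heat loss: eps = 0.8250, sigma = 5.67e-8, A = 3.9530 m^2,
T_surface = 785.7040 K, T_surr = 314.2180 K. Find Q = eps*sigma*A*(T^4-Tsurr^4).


T^4 = 3.8110e+11
Tsurr^4 = 9.7482e+09
Q = 0.8250 * 5.67e-8 * 3.9530 * 3.7135e+11 = 68666.7016 W

68666.7016 W


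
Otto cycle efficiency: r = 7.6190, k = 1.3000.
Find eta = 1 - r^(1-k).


r^(k-1) = 1.8389
eta = 1 - 1/1.8389 = 0.4562 = 45.6211%

45.6211%


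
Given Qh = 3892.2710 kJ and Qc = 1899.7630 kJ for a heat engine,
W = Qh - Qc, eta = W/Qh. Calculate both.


W = 3892.2710 - 1899.7630 = 1992.5080 kJ
eta = 1992.5080 / 3892.2710 = 0.5119 = 51.1914%

W = 1992.5080 kJ, eta = 51.1914%


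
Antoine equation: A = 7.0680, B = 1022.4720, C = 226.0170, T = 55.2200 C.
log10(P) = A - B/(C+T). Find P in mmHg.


C+T = 281.2370
B/(C+T) = 3.6356
log10(P) = 7.0680 - 3.6356 = 3.4324
P = 10^3.4324 = 2706.3001 mmHg

2706.3001 mmHg


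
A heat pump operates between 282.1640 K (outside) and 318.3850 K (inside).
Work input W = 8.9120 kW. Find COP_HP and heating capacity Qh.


COP = 318.3850 / 36.2210 = 8.7901
Qh = 8.7901 * 8.9120 = 78.3371 kW

COP = 8.7901, Qh = 78.3371 kW


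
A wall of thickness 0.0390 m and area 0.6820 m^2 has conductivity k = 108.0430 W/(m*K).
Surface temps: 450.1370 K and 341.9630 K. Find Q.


dT = 108.1740 K
Q = 108.0430 * 0.6820 * 108.1740 / 0.0390 = 204380.4219 W

204380.4219 W


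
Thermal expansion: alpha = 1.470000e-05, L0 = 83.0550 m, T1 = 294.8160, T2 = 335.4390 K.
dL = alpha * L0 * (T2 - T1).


dT = 40.6230 K
dL = 1.470000e-05 * 83.0550 * 40.6230 = 0.049597 m
L_final = 83.104597 m

dL = 0.049597 m


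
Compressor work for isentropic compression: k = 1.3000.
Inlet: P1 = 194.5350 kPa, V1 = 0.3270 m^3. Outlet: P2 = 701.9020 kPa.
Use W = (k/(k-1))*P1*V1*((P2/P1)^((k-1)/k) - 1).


(k-1)/k = 0.2308
(P2/P1)^exp = 1.3446
W = 4.3333 * 194.5350 * 0.3270 * (1.3446 - 1) = 94.9993 kJ

94.9993 kJ


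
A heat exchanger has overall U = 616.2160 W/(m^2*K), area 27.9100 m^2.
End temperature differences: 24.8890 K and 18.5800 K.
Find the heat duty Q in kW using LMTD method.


LMTD = 21.5810 K
Q = 616.2160 * 27.9100 * 21.5810 = 371163.0943 W = 371.1631 kW

371.1631 kW


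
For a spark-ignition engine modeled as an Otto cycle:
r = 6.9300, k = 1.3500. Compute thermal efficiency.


r^(k-1) = 1.9690
eta = 1 - 1/1.9690 = 0.4921 = 49.2141%

49.2141%


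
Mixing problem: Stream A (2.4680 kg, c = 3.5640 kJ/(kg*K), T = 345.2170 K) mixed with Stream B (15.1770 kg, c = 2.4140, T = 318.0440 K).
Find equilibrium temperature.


num = 14688.7786
den = 45.4332
Tf = 323.3047 K

323.3047 K


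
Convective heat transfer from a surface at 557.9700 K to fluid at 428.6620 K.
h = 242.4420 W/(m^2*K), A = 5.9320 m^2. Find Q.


dT = 129.3080 K
Q = 242.4420 * 5.9320 * 129.3080 = 185966.3619 W

185966.3619 W


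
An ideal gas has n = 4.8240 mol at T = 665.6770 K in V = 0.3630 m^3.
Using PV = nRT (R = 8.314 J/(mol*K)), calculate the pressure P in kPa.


P = nRT/V = 4.8240 * 8.314 * 665.6770 / 0.3630
= 26698.1317 / 0.3630 = 73548.5722 Pa = 73.5486 kPa

73.5486 kPa


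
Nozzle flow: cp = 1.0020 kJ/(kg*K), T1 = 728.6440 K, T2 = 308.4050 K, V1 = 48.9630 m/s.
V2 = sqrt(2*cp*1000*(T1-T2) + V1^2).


dT = 420.2390 K
2*cp*1000*dT = 842158.9560
V1^2 = 2397.3754
V2 = sqrt(844556.3314) = 918.9975 m/s

918.9975 m/s


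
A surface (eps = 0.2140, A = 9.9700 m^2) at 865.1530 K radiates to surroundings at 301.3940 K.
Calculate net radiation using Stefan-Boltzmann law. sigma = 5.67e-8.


T^4 = 5.6024e+11
Tsurr^4 = 8.2516e+09
Q = 0.2140 * 5.67e-8 * 9.9700 * 5.5199e+11 = 66775.8555 W

66775.8555 W


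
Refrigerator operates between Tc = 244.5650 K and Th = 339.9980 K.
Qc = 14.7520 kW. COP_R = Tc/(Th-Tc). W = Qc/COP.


COP = 244.5650 / 95.4330 = 2.5627
W = 14.7520 / 2.5627 = 5.7565 kW

COP = 2.5627, W = 5.7565 kW


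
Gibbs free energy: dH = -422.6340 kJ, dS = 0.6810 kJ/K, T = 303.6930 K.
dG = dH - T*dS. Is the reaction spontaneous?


T*dS = 303.6930 * 0.6810 = 206.8149 kJ
dG = -422.6340 - 206.8149 = -629.4489 kJ (spontaneous)

dG = -629.4489 kJ, spontaneous


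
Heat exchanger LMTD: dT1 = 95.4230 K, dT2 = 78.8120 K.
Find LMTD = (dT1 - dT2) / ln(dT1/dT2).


dT1/dT2 = 1.2108
ln(dT1/dT2) = 0.1913
LMTD = 16.6110 / 0.1913 = 86.8529 K

86.8529 K


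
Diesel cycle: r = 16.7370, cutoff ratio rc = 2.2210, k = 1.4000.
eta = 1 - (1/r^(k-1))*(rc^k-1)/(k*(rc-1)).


r^(k-1) = 3.0865
rc^k = 3.0561
eta = 0.6103 = 61.0300%

61.0300%


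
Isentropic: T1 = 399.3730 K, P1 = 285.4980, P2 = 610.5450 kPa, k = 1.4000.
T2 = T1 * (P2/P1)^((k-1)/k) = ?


(k-1)/k = 0.2857
(P2/P1)^exp = 1.2426
T2 = 399.3730 * 1.2426 = 496.2462 K

496.2462 K


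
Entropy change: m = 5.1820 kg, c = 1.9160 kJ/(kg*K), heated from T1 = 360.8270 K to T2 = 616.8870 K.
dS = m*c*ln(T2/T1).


T2/T1 = 1.7096
ln(T2/T1) = 0.5363
dS = 5.1820 * 1.9160 * 0.5363 = 5.3246 kJ/K

5.3246 kJ/K


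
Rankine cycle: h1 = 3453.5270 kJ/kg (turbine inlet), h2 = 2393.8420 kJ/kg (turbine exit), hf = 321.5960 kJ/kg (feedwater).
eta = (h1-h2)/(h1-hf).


W = 1059.6850 kJ/kg
Q_in = 3131.9310 kJ/kg
eta = 0.3383 = 33.8349%

eta = 33.8349%


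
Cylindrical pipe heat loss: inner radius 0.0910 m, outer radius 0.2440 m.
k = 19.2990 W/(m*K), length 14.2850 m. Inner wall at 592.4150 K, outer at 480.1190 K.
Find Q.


dT = 112.2960 K
ln(ro/ri) = 0.9863
Q = 2*pi*19.2990*14.2850*112.2960 / 0.9863 = 197217.9017 W

197217.9017 W


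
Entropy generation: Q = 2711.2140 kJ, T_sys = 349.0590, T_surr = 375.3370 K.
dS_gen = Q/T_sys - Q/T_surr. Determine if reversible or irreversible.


dS_sys = 2711.2140/349.0590 = 7.7672 kJ/K
dS_surr = -2711.2140/375.3370 = -7.2234 kJ/K
dS_gen = 7.7672 - 7.2234 = 0.5438 kJ/K (irreversible)

dS_gen = 0.5438 kJ/K, irreversible


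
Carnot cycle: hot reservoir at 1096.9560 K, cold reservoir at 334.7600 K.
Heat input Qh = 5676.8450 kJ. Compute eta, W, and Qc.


eta = 1 - 334.7600/1096.9560 = 0.6948
W = 0.6948 * 5676.8450 = 3944.4322 kJ
Qc = 5676.8450 - 3944.4322 = 1732.4128 kJ

eta = 69.4828%, W = 3944.4322 kJ, Qc = 1732.4128 kJ


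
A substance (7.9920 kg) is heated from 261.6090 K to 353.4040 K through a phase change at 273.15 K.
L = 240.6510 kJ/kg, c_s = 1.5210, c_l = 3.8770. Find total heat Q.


Q1 (sensible, solid) = 7.9920 * 1.5210 * 11.5410 = 140.2905 kJ
Q2 (latent) = 7.9920 * 240.6510 = 1923.2828 kJ
Q3 (sensible, liquid) = 7.9920 * 3.8770 * 80.2540 = 2486.6689 kJ
Q_total = 4550.2422 kJ

4550.2422 kJ


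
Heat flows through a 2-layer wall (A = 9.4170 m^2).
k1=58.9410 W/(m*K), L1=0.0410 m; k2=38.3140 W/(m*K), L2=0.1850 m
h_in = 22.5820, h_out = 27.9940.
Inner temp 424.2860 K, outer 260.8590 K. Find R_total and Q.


R_conv_in = 1/(22.5820*9.4170) = 0.0047
R_1 = 0.0410/(58.9410*9.4170) = 7.3868e-05
R_2 = 0.1850/(38.3140*9.4170) = 0.0005
R_conv_out = 1/(27.9940*9.4170) = 0.0038
R_total = 0.0091 K/W
Q = 163.4270 / 0.0091 = 17993.7764 W

R_total = 0.0091 K/W, Q = 17993.7764 W


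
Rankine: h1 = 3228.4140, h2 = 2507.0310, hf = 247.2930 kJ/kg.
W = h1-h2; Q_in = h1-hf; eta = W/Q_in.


W = 721.3830 kJ/kg
Q_in = 2981.1210 kJ/kg
eta = 0.2420 = 24.1984%

eta = 24.1984%


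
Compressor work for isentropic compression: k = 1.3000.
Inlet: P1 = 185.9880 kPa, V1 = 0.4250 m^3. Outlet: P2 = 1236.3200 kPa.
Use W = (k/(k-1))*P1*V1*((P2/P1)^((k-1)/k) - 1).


(k-1)/k = 0.2308
(P2/P1)^exp = 1.5483
W = 4.3333 * 185.9880 * 0.4250 * (1.5483 - 1) = 187.7913 kJ

187.7913 kJ


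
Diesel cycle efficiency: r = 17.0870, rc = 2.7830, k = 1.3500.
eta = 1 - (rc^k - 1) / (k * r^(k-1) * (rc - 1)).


r^(k-1) = 2.7004
rc^k = 3.9819
eta = 0.5412 = 54.1248%

54.1248%


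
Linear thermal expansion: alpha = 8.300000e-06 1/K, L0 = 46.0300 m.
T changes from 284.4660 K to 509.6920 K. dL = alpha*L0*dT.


dT = 225.2260 K
dL = 8.300000e-06 * 46.0300 * 225.2260 = 0.086047 m
L_final = 46.116047 m

dL = 0.086047 m


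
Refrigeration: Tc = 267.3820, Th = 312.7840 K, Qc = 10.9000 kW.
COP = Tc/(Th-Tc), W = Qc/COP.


COP = 267.3820 / 45.4020 = 5.8892
W = 10.9000 / 5.8892 = 1.8508 kW

COP = 5.8892, W = 1.8508 kW


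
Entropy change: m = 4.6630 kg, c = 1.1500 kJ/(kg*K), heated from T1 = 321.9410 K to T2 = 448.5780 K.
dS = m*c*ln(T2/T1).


T2/T1 = 1.3934
ln(T2/T1) = 0.3317
dS = 4.6630 * 1.1500 * 0.3317 = 1.7788 kJ/K

1.7788 kJ/K


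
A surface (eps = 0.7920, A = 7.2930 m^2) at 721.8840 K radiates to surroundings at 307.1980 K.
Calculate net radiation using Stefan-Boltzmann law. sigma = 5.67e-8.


T^4 = 2.7156e+11
Tsurr^4 = 8.9058e+09
Q = 0.7920 * 5.67e-8 * 7.2930 * 2.6266e+11 = 86020.6617 W

86020.6617 W


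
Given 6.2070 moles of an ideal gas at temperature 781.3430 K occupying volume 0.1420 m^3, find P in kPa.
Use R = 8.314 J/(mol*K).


P = nRT/V = 6.2070 * 8.314 * 781.3430 / 0.1420
= 40321.2040 / 0.1420 = 283952.1405 Pa = 283.9521 kPa

283.9521 kPa


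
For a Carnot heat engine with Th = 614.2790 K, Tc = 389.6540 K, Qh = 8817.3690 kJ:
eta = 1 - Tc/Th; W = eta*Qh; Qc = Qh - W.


eta = 1 - 389.6540/614.2790 = 0.3657
W = 0.3657 * 8817.3690 = 3224.2703 kJ
Qc = 8817.3690 - 3224.2703 = 5593.0987 kJ

eta = 36.5673%, W = 3224.2703 kJ, Qc = 5593.0987 kJ


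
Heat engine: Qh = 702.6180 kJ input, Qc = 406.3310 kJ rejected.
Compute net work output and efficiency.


W = 702.6180 - 406.3310 = 296.2870 kJ
eta = 296.2870 / 702.6180 = 0.4217 = 42.1690%

W = 296.2870 kJ, eta = 42.1690%


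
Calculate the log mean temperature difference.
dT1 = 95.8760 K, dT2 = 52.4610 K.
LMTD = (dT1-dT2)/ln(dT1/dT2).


dT1/dT2 = 1.8276
ln(dT1/dT2) = 0.6030
LMTD = 43.4150 / 0.6030 = 72.0001 K

72.0001 K


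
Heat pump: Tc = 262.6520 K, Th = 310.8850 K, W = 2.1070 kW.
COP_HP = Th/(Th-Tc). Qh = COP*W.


COP = 310.8850 / 48.2330 = 6.4455
Qh = 6.4455 * 2.1070 = 13.5806 kW

COP = 6.4455, Qh = 13.5806 kW


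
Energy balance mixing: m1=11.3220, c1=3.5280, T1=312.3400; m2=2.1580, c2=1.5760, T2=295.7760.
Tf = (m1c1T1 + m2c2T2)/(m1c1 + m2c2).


num = 13482.0505
den = 43.3450
Tf = 311.0403 K

311.0403 K


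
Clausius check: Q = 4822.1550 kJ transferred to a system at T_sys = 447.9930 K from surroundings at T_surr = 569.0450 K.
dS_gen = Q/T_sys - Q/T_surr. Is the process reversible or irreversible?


dS_sys = 4822.1550/447.9930 = 10.7639 kJ/K
dS_surr = -4822.1550/569.0450 = -8.4741 kJ/K
dS_gen = 10.7639 - 8.4741 = 2.2898 kJ/K (irreversible)

dS_gen = 2.2898 kJ/K, irreversible


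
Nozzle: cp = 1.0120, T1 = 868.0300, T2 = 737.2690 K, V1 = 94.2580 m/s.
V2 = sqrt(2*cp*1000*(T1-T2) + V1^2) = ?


dT = 130.7610 K
2*cp*1000*dT = 264660.2640
V1^2 = 8884.5706
V2 = sqrt(273544.8346) = 523.0151 m/s

523.0151 m/s


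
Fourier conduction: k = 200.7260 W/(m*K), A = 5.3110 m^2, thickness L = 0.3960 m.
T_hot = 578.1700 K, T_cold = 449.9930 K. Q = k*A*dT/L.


dT = 128.1770 K
Q = 200.7260 * 5.3110 * 128.1770 / 0.3960 = 345060.1830 W

345060.1830 W


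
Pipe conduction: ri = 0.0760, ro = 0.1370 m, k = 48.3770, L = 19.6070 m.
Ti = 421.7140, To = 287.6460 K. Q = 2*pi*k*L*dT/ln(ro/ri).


dT = 134.0680 K
ln(ro/ri) = 0.5892
Q = 2*pi*48.3770*19.6070*134.0680 / 0.5892 = 1355992.4431 W

1355992.4431 W


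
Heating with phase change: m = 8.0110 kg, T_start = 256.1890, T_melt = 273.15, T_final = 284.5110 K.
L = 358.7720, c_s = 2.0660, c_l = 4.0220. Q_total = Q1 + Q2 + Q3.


Q1 (sensible, solid) = 8.0110 * 2.0660 * 16.9610 = 280.7169 kJ
Q2 (latent) = 8.0110 * 358.7720 = 2874.1225 kJ
Q3 (sensible, liquid) = 8.0110 * 4.0220 * 11.3610 = 366.0542 kJ
Q_total = 3520.8935 kJ

3520.8935 kJ


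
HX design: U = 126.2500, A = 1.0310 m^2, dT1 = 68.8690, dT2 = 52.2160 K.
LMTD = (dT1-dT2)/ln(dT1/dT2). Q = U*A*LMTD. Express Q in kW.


LMTD = 60.1588 K
Q = 126.2500 * 1.0310 * 60.1588 = 7830.4998 W = 7.8305 kW

7.8305 kW


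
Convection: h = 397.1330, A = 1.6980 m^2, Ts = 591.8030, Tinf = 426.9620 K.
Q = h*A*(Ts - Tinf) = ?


dT = 164.8410 K
Q = 397.1330 * 1.6980 * 164.8410 = 111157.5338 W

111157.5338 W


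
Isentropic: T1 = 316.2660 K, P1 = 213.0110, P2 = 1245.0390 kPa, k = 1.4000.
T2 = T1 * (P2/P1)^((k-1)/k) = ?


(k-1)/k = 0.2857
(P2/P1)^exp = 1.6561
T2 = 316.2660 * 1.6561 = 523.7605 K

523.7605 K


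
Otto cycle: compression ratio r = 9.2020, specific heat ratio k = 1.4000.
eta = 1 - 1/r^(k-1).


r^(k-1) = 2.4297
eta = 1 - 1/2.4297 = 0.5884 = 58.8427%

58.8427%


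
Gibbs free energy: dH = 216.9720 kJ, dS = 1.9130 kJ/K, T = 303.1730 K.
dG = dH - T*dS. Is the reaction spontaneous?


T*dS = 303.1730 * 1.9130 = 579.9699 kJ
dG = 216.9720 - 579.9699 = -362.9979 kJ (spontaneous)

dG = -362.9979 kJ, spontaneous


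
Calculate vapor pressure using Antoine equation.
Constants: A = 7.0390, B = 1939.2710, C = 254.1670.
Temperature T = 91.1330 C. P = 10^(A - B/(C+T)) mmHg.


C+T = 345.3000
B/(C+T) = 5.6162
log10(P) = 7.0390 - 5.6162 = 1.4228
P = 10^1.4228 = 26.4733 mmHg

26.4733 mmHg


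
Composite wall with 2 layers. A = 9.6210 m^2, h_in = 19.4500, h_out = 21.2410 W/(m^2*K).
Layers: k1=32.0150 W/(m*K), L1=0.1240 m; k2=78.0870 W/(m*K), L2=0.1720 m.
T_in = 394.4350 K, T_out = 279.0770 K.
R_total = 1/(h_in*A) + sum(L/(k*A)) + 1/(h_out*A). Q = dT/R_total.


R_conv_in = 1/(19.4500*9.6210) = 0.0053
R_1 = 0.1240/(32.0150*9.6210) = 0.0004
R_2 = 0.1720/(78.0870*9.6210) = 0.0002
R_conv_out = 1/(21.2410*9.6210) = 0.0049
R_total = 0.0109 K/W
Q = 115.3580 / 0.0109 = 10613.7060 W

R_total = 0.0109 K/W, Q = 10613.7060 W


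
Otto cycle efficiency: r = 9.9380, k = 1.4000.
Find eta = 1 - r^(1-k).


r^(k-1) = 2.5056
eta = 1 - 1/2.5056 = 0.6009 = 60.0901%

60.0901%


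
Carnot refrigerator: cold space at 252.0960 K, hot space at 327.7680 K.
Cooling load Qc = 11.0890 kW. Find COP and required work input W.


COP = 252.0960 / 75.6720 = 3.3314
W = 11.0890 / 3.3314 = 3.3286 kW

COP = 3.3314, W = 3.3286 kW


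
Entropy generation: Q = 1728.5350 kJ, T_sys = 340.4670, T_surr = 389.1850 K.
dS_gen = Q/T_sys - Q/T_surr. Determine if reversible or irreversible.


dS_sys = 1728.5350/340.4670 = 5.0770 kJ/K
dS_surr = -1728.5350/389.1850 = -4.4414 kJ/K
dS_gen = 5.0770 - 4.4414 = 0.6355 kJ/K (irreversible)

dS_gen = 0.6355 kJ/K, irreversible


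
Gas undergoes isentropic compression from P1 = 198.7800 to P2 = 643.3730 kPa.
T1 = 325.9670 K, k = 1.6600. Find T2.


(k-1)/k = 0.3976
(P2/P1)^exp = 1.5952
T2 = 325.9670 * 1.5952 = 519.9727 K

519.9727 K


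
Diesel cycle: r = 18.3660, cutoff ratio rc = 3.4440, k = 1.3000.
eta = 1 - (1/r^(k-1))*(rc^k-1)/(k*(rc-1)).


r^(k-1) = 2.3944
rc^k = 4.9909
eta = 0.4754 = 47.5403%

47.5403%


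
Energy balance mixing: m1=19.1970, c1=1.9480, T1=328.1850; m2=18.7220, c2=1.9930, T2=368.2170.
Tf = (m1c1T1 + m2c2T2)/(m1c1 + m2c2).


num = 26011.9872
den = 74.7087
Tf = 348.1788 K

348.1788 K


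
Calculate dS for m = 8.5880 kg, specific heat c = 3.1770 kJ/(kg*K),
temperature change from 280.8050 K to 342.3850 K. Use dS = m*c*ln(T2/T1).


T2/T1 = 1.2193
ln(T2/T1) = 0.1983
dS = 8.5880 * 3.1770 * 0.1983 = 5.4098 kJ/K

5.4098 kJ/K


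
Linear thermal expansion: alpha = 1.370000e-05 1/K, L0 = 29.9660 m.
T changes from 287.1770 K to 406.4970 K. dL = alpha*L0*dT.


dT = 119.3200 K
dL = 1.370000e-05 * 29.9660 * 119.3200 = 0.048985 m
L_final = 30.014985 m

dL = 0.048985 m


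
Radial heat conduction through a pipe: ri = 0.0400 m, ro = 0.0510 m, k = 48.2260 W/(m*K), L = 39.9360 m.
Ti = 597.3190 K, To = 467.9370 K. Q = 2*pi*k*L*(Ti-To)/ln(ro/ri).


dT = 129.3820 K
ln(ro/ri) = 0.2429
Q = 2*pi*48.2260*39.9360*129.3820 / 0.2429 = 6444503.4687 W

6444503.4687 W


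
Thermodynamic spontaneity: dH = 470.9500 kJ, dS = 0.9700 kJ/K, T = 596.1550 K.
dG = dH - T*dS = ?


T*dS = 596.1550 * 0.9700 = 578.2704 kJ
dG = 470.9500 - 578.2704 = -107.3204 kJ (spontaneous)

dG = -107.3204 kJ, spontaneous


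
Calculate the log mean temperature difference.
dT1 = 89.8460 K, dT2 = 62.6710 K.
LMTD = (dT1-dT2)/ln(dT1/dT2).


dT1/dT2 = 1.4336
ln(dT1/dT2) = 0.3602
LMTD = 27.1750 / 0.3602 = 75.4446 K

75.4446 K


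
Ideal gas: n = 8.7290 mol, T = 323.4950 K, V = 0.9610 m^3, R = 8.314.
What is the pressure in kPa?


P = nRT/V = 8.7290 * 8.314 * 323.4950 / 0.9610
= 23476.9722 / 0.9610 = 24429.7318 Pa = 24.4297 kPa

24.4297 kPa


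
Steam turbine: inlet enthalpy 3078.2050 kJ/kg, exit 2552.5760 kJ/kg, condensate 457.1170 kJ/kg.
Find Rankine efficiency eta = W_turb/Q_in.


W = 525.6290 kJ/kg
Q_in = 2621.0880 kJ/kg
eta = 0.2005 = 20.0538%

eta = 20.0538%


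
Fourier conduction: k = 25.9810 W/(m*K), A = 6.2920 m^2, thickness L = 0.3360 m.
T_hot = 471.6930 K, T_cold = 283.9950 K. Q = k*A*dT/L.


dT = 187.6980 K
Q = 25.9810 * 6.2920 * 187.6980 / 0.3360 = 91319.7985 W

91319.7985 W


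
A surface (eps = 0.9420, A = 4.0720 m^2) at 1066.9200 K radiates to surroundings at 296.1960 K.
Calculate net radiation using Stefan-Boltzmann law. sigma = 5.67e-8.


T^4 = 1.2958e+12
Tsurr^4 = 7.6969e+09
Q = 0.9420 * 5.67e-8 * 4.0720 * 1.2881e+12 = 280144.2658 W

280144.2658 W


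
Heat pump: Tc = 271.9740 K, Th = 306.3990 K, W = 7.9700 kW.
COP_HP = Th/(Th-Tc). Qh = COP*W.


COP = 306.3990 / 34.4250 = 8.9005
Qh = 8.9005 * 7.9700 = 70.9368 kW

COP = 8.9005, Qh = 70.9368 kW


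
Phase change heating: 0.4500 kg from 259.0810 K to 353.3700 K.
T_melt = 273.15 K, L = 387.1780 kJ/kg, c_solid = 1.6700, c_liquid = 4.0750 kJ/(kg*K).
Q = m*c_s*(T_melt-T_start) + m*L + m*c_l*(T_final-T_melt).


Q1 (sensible, solid) = 0.4500 * 1.6700 * 14.0690 = 10.5729 kJ
Q2 (latent) = 0.4500 * 387.1780 = 174.2301 kJ
Q3 (sensible, liquid) = 0.4500 * 4.0750 * 80.2200 = 147.1034 kJ
Q_total = 331.9064 kJ

331.9064 kJ


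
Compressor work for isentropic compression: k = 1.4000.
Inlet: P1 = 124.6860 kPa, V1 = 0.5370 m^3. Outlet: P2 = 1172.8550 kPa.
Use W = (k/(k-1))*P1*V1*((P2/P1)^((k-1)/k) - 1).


(k-1)/k = 0.2857
(P2/P1)^exp = 1.8972
W = 3.5000 * 124.6860 * 0.5370 * (1.8972 - 1) = 210.2654 kJ

210.2654 kJ


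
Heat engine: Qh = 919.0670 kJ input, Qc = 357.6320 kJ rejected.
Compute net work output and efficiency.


W = 919.0670 - 357.6320 = 561.4350 kJ
eta = 561.4350 / 919.0670 = 0.6109 = 61.0875%

W = 561.4350 kJ, eta = 61.0875%


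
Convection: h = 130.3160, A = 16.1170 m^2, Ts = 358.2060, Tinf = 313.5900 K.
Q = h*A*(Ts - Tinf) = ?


dT = 44.6160 K
Q = 130.3160 * 16.1170 * 44.6160 = 93707.1174 W

93707.1174 W


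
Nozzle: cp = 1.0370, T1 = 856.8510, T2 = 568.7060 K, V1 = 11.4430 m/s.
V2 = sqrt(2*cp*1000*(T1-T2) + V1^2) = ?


dT = 288.1450 K
2*cp*1000*dT = 597612.7300
V1^2 = 130.9422
V2 = sqrt(597743.6722) = 773.1388 m/s

773.1388 m/s


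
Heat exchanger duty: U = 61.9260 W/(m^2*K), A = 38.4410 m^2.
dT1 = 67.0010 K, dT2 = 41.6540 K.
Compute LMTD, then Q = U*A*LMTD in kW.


LMTD = 53.3273 K
Q = 61.9260 * 38.4410 * 53.3273 = 126945.4644 W = 126.9455 kW

126.9455 kW


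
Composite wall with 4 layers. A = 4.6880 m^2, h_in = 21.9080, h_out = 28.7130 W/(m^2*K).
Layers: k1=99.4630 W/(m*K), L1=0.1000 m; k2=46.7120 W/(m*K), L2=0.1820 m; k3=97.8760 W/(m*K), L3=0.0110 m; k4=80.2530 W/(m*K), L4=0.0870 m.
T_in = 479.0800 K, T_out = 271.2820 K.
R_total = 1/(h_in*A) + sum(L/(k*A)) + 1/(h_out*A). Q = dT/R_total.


R_conv_in = 1/(21.9080*4.6880) = 0.0097
R_1 = 0.1000/(99.4630*4.6880) = 0.0002
R_2 = 0.1820/(46.7120*4.6880) = 0.0008
R_3 = 0.0110/(97.8760*4.6880) = 2.3973e-05
R_4 = 0.0870/(80.2530*4.6880) = 0.0002
R_conv_out = 1/(28.7130*4.6880) = 0.0074
R_total = 0.0185 K/W
Q = 207.7980 / 0.0185 = 11252.7038 W

R_total = 0.0185 K/W, Q = 11252.7038 W


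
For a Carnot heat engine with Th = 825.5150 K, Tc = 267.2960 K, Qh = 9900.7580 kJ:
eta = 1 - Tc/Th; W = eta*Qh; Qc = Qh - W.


eta = 1 - 267.2960/825.5150 = 0.6762
W = 0.6762 * 9900.7580 = 6694.9616 kJ
Qc = 9900.7580 - 6694.9616 = 3205.7964 kJ

eta = 67.6207%, W = 6694.9616 kJ, Qc = 3205.7964 kJ


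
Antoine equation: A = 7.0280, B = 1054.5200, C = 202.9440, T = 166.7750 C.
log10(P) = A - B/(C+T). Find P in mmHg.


C+T = 369.7190
B/(C+T) = 2.8522
log10(P) = 7.0280 - 2.8522 = 4.1758
P = 10^4.1758 = 14989.2465 mmHg

14989.2465 mmHg


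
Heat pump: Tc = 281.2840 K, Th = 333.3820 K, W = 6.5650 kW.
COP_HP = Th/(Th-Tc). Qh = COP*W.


COP = 333.3820 / 52.0980 = 6.3991
Qh = 6.3991 * 6.5650 = 42.0103 kW

COP = 6.3991, Qh = 42.0103 kW


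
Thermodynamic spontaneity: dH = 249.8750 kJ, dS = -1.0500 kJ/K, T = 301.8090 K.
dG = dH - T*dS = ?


T*dS = 301.8090 * -1.0500 = -316.8995 kJ
dG = 249.8750 + 316.8995 = 566.7745 kJ (non-spontaneous)

dG = 566.7745 kJ, non-spontaneous


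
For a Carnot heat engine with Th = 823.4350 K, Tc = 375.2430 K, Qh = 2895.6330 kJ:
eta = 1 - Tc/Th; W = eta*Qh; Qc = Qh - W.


eta = 1 - 375.2430/823.4350 = 0.5443
W = 0.5443 * 2895.6330 = 1576.0801 kJ
Qc = 2895.6330 - 1576.0801 = 1319.5529 kJ

eta = 54.4296%, W = 1576.0801 kJ, Qc = 1319.5529 kJ


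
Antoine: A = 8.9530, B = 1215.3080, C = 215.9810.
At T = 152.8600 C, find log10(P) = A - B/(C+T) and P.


C+T = 368.8410
B/(C+T) = 3.2949
log10(P) = 8.9530 - 3.2949 = 5.6581
P = 10^5.6581 = 455053.6635 mmHg

455053.6635 mmHg


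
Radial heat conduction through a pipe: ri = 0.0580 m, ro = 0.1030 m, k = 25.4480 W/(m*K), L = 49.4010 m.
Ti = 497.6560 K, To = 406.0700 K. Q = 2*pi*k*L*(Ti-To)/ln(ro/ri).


dT = 91.5860 K
ln(ro/ri) = 0.5743
Q = 2*pi*25.4480*49.4010*91.5860 / 0.5743 = 1259708.7446 W

1259708.7446 W


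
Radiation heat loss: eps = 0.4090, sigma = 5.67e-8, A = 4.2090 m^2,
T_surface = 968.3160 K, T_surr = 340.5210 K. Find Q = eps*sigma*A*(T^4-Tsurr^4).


T^4 = 8.7916e+11
Tsurr^4 = 1.3445e+10
Q = 0.4090 * 5.67e-8 * 4.2090 * 8.6572e+11 = 84500.7425 W

84500.7425 W


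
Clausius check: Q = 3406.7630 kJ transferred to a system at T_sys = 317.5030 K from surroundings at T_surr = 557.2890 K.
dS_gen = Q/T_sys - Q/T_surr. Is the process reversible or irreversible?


dS_sys = 3406.7630/317.5030 = 10.7299 kJ/K
dS_surr = -3406.7630/557.2890 = -6.1131 kJ/K
dS_gen = 10.7299 - 6.1131 = 4.6168 kJ/K (irreversible)

dS_gen = 4.6168 kJ/K, irreversible


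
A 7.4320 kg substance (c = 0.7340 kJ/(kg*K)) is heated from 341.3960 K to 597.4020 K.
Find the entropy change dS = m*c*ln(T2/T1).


T2/T1 = 1.7499
ln(T2/T1) = 0.5595
dS = 7.4320 * 0.7340 * 0.5595 = 3.0524 kJ/K

3.0524 kJ/K


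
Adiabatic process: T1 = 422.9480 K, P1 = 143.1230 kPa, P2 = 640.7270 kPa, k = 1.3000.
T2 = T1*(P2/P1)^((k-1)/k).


(k-1)/k = 0.2308
(P2/P1)^exp = 1.4133
T2 = 422.9480 * 1.4133 = 597.7359 K

597.7359 K


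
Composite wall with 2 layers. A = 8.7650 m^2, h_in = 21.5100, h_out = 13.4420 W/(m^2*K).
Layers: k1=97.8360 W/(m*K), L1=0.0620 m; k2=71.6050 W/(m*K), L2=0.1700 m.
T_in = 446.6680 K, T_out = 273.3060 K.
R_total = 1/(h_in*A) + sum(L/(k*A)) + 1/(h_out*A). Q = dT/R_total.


R_conv_in = 1/(21.5100*8.7650) = 0.0053
R_1 = 0.0620/(97.8360*8.7650) = 7.2300e-05
R_2 = 0.1700/(71.6050*8.7650) = 0.0003
R_conv_out = 1/(13.4420*8.7650) = 0.0085
R_total = 0.0141 K/W
Q = 173.3620 / 0.0141 = 12264.9041 W

R_total = 0.0141 K/W, Q = 12264.9041 W


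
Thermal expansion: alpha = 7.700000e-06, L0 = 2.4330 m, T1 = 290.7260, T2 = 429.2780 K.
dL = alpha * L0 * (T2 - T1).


dT = 138.5520 K
dL = 7.700000e-06 * 2.4330 * 138.5520 = 0.002596 m
L_final = 2.435596 m

dL = 0.002596 m


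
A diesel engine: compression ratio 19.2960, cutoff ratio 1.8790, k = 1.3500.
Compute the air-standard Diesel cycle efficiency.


r^(k-1) = 2.8178
rc^k = 2.3432
eta = 0.5983 = 59.8311%

59.8311%


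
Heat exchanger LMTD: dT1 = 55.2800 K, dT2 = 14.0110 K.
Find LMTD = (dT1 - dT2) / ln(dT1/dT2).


dT1/dT2 = 3.9455
ln(dT1/dT2) = 1.3726
LMTD = 41.2690 / 1.3726 = 30.0670 K

30.0670 K


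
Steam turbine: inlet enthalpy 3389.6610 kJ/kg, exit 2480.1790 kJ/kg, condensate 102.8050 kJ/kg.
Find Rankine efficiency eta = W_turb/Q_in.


W = 909.4820 kJ/kg
Q_in = 3286.8560 kJ/kg
eta = 0.2767 = 27.6703%

eta = 27.6703%


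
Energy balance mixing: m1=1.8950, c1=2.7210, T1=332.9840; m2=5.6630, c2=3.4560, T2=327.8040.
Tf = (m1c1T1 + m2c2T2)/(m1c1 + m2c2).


num = 8132.5233
den = 24.7276
Tf = 328.8842 K

328.8842 K


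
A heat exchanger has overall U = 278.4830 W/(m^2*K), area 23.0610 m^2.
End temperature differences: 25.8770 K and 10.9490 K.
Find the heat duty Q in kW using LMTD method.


LMTD = 17.3560 K
Q = 278.4830 * 23.0610 * 17.3560 = 111461.8544 W = 111.4619 kW

111.4619 kW


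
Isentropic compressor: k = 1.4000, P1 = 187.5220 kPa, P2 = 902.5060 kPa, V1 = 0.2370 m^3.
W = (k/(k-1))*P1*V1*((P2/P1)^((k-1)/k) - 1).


(k-1)/k = 0.2857
(P2/P1)^exp = 1.5666
W = 3.5000 * 187.5220 * 0.2370 * (1.5666 - 1) = 88.1415 kJ

88.1415 kJ


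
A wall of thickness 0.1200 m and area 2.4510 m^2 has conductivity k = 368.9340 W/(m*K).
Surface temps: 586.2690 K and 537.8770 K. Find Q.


dT = 48.3920 K
Q = 368.9340 * 2.4510 * 48.3920 / 0.1200 = 364656.8006 W

364656.8006 W


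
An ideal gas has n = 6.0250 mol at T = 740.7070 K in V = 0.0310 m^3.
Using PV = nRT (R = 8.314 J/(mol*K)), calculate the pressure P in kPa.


P = nRT/V = 6.0250 * 8.314 * 740.7070 / 0.0310
= 37103.3839 / 0.0310 = 1196883.3528 Pa = 1196.8834 kPa

1196.8834 kPa


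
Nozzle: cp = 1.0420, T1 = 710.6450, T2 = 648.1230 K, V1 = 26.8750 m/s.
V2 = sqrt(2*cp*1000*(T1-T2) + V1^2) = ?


dT = 62.5220 K
2*cp*1000*dT = 130295.8480
V1^2 = 722.2656
V2 = sqrt(131018.1136) = 361.9642 m/s

361.9642 m/s


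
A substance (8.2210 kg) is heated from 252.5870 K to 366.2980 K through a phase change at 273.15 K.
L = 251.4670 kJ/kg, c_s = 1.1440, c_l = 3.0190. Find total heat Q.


Q1 (sensible, solid) = 8.2210 * 1.1440 * 20.5630 = 193.3914 kJ
Q2 (latent) = 8.2210 * 251.4670 = 2067.3102 kJ
Q3 (sensible, liquid) = 8.2210 * 3.0190 * 93.1480 = 2311.8587 kJ
Q_total = 4572.5604 kJ

4572.5604 kJ


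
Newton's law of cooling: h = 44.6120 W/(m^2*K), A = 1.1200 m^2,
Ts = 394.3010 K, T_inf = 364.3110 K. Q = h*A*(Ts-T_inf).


dT = 29.9900 K
Q = 44.6120 * 1.1200 * 29.9900 = 1498.4635 W

1498.4635 W


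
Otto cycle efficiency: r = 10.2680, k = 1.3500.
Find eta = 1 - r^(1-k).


r^(k-1) = 2.2595
eta = 1 - 1/2.2595 = 0.5574 = 55.7432%

55.7432%


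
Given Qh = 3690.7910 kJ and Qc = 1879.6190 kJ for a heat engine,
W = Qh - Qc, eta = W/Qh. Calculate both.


W = 3690.7910 - 1879.6190 = 1811.1720 kJ
eta = 1811.1720 / 3690.7910 = 0.4907 = 49.0727%

W = 1811.1720 kJ, eta = 49.0727%


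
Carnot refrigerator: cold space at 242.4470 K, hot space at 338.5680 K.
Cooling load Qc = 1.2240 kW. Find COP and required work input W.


COP = 242.4470 / 96.1210 = 2.5223
W = 1.2240 / 2.5223 = 0.4853 kW

COP = 2.5223, W = 0.4853 kW


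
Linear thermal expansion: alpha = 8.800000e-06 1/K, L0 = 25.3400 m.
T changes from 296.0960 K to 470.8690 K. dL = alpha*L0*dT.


dT = 174.7730 K
dL = 8.800000e-06 * 25.3400 * 174.7730 = 0.038973 m
L_final = 25.378973 m

dL = 0.038973 m


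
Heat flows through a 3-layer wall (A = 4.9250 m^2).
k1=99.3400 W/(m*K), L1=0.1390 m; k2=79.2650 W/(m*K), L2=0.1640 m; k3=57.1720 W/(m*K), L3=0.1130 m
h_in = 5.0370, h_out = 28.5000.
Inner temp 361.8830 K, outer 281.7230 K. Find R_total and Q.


R_conv_in = 1/(5.0370*4.9250) = 0.0403
R_1 = 0.1390/(99.3400*4.9250) = 0.0003
R_2 = 0.1640/(79.2650*4.9250) = 0.0004
R_3 = 0.1130/(57.1720*4.9250) = 0.0004
R_conv_out = 1/(28.5000*4.9250) = 0.0071
R_total = 0.0485 K/W
Q = 80.1600 / 0.0485 = 1651.3951 W

R_total = 0.0485 K/W, Q = 1651.3951 W
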